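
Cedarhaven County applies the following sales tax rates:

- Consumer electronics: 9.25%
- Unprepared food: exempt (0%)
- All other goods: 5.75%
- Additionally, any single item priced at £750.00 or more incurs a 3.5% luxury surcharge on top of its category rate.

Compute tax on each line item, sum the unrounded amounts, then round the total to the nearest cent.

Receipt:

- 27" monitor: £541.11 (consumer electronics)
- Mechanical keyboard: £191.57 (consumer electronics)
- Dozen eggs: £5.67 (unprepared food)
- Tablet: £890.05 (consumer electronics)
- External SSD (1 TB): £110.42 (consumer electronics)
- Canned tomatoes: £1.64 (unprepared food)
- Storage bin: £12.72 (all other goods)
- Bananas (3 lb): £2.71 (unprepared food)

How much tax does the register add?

£192.20

27" monitor £541.11: consumer electronics → 9.25% → £50.052675
Mechanical keyboard £191.57: consumer electronics → 9.25% → £17.720225
Dozen eggs £5.67: unprepared food → 0% → £0.00
Tablet £890.05: consumer electronics → 9.25% + 3.5% surcharge = 12.75% → £113.481375
External SSD (1 TB) £110.42: consumer electronics → 9.25% → £10.21385
Canned tomatoes £1.64: unprepared food → 0% → £0.00
Storage bin £12.72: all other goods → 5.75% → £0.7314
Bananas (3 lb) £2.71: unprepared food → 0% → £0.00
Unrounded tax sum = £192.199525 → £192.20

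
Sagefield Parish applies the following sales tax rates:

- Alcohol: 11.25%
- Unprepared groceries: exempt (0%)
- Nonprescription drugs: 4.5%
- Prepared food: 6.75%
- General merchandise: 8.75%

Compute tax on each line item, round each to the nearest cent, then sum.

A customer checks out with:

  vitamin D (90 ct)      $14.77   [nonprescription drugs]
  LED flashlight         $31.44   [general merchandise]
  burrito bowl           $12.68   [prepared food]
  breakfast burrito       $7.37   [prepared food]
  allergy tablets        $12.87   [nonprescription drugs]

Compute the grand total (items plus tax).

Vitamin D (90 ct) $14.77: nonprescription drugs → 4.5% → $0.66
LED flashlight $31.44: general merchandise → 8.75% → $2.75
Burrito bowl $12.68: prepared food → 6.75% → $0.86
Breakfast burrito $7.37: prepared food → 6.75% → $0.50
Allergy tablets $12.87: nonprescription drugs → 4.5% → $0.58
Subtotal = $79.13; tax = $5.35; total due = $84.48

$84.48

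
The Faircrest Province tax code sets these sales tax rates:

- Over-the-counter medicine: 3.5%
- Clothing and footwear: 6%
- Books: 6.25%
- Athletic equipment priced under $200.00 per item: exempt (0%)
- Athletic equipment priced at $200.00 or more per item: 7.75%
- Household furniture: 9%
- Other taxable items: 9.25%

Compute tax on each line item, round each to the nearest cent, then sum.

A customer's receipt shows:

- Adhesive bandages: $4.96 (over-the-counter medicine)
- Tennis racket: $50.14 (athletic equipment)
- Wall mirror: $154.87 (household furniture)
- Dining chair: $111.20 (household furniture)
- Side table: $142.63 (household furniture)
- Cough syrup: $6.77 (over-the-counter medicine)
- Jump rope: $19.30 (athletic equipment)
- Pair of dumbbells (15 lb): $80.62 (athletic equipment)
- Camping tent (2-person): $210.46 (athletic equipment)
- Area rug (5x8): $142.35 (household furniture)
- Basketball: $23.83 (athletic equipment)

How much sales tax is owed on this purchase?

Adhesive bandages $4.96: over-the-counter medicine → 3.5% → $0.17
Tennis racket $50.14: athletic equipment, under $200.00 → 0% → $0.00
Wall mirror $154.87: household furniture → 9% → $13.94
Dining chair $111.20: household furniture → 9% → $10.01
Side table $142.63: household furniture → 9% → $12.84
Cough syrup $6.77: over-the-counter medicine → 3.5% → $0.24
Jump rope $19.30: athletic equipment, under $200.00 → 0% → $0.00
Pair of dumbbells (15 lb) $80.62: athletic equipment, under $200.00 → 0% → $0.00
Camping tent (2-person) $210.46: athletic equipment, $200.00 or more → 7.75% → $16.31
Area rug (5x8) $142.35: household furniture → 9% → $12.81
Basketball $23.83: athletic equipment, under $200.00 → 0% → $0.00
Total tax = $0.17 + $13.94 + $10.01 + $12.84 + $0.24 + $16.31 + $12.81 = $66.32

$66.32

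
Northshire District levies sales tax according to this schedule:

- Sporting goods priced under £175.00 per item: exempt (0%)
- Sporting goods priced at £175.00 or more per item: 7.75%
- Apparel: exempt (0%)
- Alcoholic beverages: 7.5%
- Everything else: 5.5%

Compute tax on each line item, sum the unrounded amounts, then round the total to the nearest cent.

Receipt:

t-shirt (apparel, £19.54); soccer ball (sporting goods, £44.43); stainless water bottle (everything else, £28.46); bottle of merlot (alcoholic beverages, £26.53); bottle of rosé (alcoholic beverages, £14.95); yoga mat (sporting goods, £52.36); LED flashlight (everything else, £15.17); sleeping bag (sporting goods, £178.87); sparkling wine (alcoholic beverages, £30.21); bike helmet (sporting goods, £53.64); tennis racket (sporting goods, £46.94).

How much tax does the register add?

£21.64

T-shirt £19.54: apparel → 0% → £0.00
Soccer ball £44.43: sporting goods, under £175.00 → 0% → £0.00
Stainless water bottle £28.46: everything else → 5.5% → £1.5653
Bottle of merlot £26.53: alcoholic beverages → 7.5% → £1.98975
Bottle of rosé £14.95: alcoholic beverages → 7.5% → £1.12125
Yoga mat £52.36: sporting goods, under £175.00 → 0% → £0.00
LED flashlight £15.17: everything else → 5.5% → £0.83435
Sleeping bag £178.87: sporting goods, £175.00 or more → 7.75% → £13.862425
Sparkling wine £30.21: alcoholic beverages → 7.5% → £2.26575
Bike helmet £53.64: sporting goods, under £175.00 → 0% → £0.00
Tennis racket £46.94: sporting goods, under £175.00 → 0% → £0.00
Unrounded tax sum = £21.638825 → £21.64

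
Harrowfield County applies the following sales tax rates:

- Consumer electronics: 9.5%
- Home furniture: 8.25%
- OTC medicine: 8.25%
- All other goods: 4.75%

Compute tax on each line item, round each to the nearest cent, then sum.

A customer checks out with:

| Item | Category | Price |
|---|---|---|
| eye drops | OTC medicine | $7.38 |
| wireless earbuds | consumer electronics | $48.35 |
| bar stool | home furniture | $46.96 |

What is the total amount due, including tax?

$111.76

Eye drops $7.38: OTC medicine → 8.25% → $0.61
Wireless earbuds $48.35: consumer electronics → 9.5% → $4.59
Bar stool $46.96: home furniture → 8.25% → $3.87
Subtotal = $102.69; tax = $9.07; total due = $111.76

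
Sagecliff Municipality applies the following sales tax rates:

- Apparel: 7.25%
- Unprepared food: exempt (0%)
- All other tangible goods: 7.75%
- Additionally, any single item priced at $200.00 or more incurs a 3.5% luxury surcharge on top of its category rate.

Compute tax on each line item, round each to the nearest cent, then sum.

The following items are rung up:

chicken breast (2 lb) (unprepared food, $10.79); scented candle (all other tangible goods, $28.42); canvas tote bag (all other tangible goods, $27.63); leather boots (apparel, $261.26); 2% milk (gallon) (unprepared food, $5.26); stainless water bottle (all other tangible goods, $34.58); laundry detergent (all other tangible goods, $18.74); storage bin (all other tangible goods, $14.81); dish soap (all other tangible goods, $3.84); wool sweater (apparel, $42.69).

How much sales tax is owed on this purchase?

$41.11

Chicken breast (2 lb) $10.79: unprepared food → 0% → $0.00
Scented candle $28.42: all other tangible goods → 7.75% → $2.20
Canvas tote bag $27.63: all other tangible goods → 7.75% → $2.14
Leather boots $261.26: apparel → 7.25% + 3.5% surcharge = 10.75% → $28.09
2% milk (gallon) $5.26: unprepared food → 0% → $0.00
Stainless water bottle $34.58: all other tangible goods → 7.75% → $2.68
Laundry detergent $18.74: all other tangible goods → 7.75% → $1.45
Storage bin $14.81: all other tangible goods → 7.75% → $1.15
Dish soap $3.84: all other tangible goods → 7.75% → $0.30
Wool sweater $42.69: apparel → 7.25% → $3.10
Total tax = $2.20 + $2.14 + $28.09 + $2.68 + $1.45 + $1.15 + $0.30 + $3.10 = $41.11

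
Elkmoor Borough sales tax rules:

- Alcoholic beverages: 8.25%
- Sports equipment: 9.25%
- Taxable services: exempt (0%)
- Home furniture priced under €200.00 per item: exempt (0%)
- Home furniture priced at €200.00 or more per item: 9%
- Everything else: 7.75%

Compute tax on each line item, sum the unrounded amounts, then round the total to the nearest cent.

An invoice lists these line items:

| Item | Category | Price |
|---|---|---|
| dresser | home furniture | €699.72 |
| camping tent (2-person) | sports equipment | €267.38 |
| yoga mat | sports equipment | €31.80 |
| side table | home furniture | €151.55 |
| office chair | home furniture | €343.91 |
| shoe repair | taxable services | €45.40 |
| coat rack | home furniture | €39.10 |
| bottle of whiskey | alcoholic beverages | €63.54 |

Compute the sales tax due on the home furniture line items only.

€93.93

Dresser €699.72: home furniture, €200.00 or more → 9% → €62.9748
Side table €151.55: home furniture, under €200.00 → 0% → €0.00
Office chair €343.91: home furniture, €200.00 or more → 9% → €30.9519
Coat rack €39.10: home furniture, under €200.00 → 0% → €0.00
Tax on home furniture: unrounded sum = €93.9267 → €93.93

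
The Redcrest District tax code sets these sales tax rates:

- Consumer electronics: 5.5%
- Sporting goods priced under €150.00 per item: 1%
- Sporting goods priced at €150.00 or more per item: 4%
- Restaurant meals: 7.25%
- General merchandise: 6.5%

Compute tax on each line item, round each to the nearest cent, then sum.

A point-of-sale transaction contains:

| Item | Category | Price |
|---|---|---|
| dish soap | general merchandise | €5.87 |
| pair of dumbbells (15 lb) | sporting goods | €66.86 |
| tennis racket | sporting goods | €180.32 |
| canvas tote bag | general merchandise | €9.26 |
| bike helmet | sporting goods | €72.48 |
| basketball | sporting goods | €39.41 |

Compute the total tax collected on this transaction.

€9.97

Dish soap €5.87: general merchandise → 6.5% → €0.38
Pair of dumbbells (15 lb) €66.86: sporting goods, under €150.00 → 1% → €0.67
Tennis racket €180.32: sporting goods, €150.00 or more → 4% → €7.21
Canvas tote bag €9.26: general merchandise → 6.5% → €0.60
Bike helmet €72.48: sporting goods, under €150.00 → 1% → €0.72
Basketball €39.41: sporting goods, under €150.00 → 1% → €0.39
Total tax = €0.38 + €0.67 + €7.21 + €0.60 + €0.72 + €0.39 = €9.97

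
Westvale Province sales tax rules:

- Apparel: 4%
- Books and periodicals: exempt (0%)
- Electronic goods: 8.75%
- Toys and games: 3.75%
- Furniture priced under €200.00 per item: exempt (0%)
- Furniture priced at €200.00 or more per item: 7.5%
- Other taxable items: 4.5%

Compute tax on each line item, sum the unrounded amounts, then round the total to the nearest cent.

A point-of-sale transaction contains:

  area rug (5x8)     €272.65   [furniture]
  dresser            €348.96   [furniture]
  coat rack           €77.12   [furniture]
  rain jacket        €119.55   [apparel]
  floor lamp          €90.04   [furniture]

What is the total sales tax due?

€51.40

Area rug (5x8) €272.65: furniture, €200.00 or more → 7.5% → €20.44875
Dresser €348.96: furniture, €200.00 or more → 7.5% → €26.172
Coat rack €77.12: furniture, under €200.00 → 0% → €0.00
Rain jacket €119.55: apparel → 4% → €4.782
Floor lamp €90.04: furniture, under €200.00 → 0% → €0.00
Unrounded tax sum = €51.40275 → €51.40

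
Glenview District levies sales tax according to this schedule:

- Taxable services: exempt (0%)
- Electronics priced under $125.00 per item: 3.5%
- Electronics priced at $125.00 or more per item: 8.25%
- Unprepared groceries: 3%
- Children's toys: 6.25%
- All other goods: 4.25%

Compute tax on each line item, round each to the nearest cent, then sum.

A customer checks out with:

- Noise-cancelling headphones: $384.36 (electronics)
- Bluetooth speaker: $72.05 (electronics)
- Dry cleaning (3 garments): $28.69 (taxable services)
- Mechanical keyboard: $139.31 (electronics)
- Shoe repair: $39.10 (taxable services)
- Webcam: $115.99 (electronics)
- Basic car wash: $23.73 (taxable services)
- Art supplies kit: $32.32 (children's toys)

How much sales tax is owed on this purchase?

Noise-cancelling headphones $384.36: electronics, $125.00 or more → 8.25% → $31.71
Bluetooth speaker $72.05: electronics, under $125.00 → 3.5% → $2.52
Dry cleaning (3 garments) $28.69: taxable services → 0% → $0.00
Mechanical keyboard $139.31: electronics, $125.00 or more → 8.25% → $11.49
Shoe repair $39.10: taxable services → 0% → $0.00
Webcam $115.99: electronics, under $125.00 → 3.5% → $4.06
Basic car wash $23.73: taxable services → 0% → $0.00
Art supplies kit $32.32: children's toys → 6.25% → $2.02
Total tax = $31.71 + $2.52 + $11.49 + $4.06 + $2.02 = $51.80

$51.80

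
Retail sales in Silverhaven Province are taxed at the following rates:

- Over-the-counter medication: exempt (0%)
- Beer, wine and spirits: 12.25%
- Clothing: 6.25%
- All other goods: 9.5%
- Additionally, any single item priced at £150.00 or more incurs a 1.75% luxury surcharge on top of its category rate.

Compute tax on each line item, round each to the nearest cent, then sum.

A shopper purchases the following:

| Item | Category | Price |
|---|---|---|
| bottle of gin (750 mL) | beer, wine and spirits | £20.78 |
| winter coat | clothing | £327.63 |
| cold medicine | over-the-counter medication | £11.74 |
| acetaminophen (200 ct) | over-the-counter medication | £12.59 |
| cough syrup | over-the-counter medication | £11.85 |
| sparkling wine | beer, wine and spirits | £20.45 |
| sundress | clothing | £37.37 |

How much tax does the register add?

Bottle of gin (750 mL) £20.78: beer, wine and spirits → 12.25% → £2.55
Winter coat £327.63: clothing → 6.25% + 1.75% surcharge = 8% → £26.21
Cold medicine £11.74: over-the-counter medication → 0% → £0.00
Acetaminophen (200 ct) £12.59: over-the-counter medication → 0% → £0.00
Cough syrup £11.85: over-the-counter medication → 0% → £0.00
Sparkling wine £20.45: beer, wine and spirits → 12.25% → £2.51
Sundress £37.37: clothing → 6.25% → £2.34
Total tax = £2.55 + £26.21 + £2.51 + £2.34 = £33.61

£33.61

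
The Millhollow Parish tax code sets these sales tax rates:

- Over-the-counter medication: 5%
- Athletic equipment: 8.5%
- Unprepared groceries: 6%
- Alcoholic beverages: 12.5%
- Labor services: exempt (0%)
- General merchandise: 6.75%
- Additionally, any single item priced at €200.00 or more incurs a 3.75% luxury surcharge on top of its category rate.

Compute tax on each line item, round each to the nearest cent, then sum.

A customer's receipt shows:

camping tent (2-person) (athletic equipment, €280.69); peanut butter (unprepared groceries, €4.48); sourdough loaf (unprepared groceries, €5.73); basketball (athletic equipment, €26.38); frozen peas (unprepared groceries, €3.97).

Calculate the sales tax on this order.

€37.47

Camping tent (2-person) €280.69: athletic equipment → 8.5% + 3.75% surcharge = 12.25% → €34.38
Peanut butter €4.48: unprepared groceries → 6% → €0.27
Sourdough loaf €5.73: unprepared groceries → 6% → €0.34
Basketball €26.38: athletic equipment → 8.5% → €2.24
Frozen peas €3.97: unprepared groceries → 6% → €0.24
Total tax = €34.38 + €0.27 + €0.34 + €2.24 + €0.24 = €37.47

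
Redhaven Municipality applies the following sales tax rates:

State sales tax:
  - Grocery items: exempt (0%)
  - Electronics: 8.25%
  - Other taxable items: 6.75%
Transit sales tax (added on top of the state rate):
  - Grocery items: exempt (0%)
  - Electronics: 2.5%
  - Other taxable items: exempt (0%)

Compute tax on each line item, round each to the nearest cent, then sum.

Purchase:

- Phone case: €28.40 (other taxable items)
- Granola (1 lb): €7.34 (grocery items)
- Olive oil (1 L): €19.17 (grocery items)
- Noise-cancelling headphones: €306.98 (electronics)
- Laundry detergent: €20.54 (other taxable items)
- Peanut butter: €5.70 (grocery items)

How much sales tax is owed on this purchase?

Phone case €28.40: other taxable items → 6.75% + 0% transit = 6.75% → €1.92
Granola (1 lb) €7.34: grocery items → 0% + 0% transit = 0% → €0.00
Olive oil (1 L) €19.17: grocery items → 0% + 0% transit = 0% → €0.00
Noise-cancelling headphones €306.98: electronics → 8.25% + 2.5% transit = 10.75% → €33.00
Laundry detergent €20.54: other taxable items → 6.75% + 0% transit = 6.75% → €1.39
Peanut butter €5.70: grocery items → 0% + 0% transit = 0% → €0.00
Total tax = €1.92 + €33.00 + €1.39 = €36.31

€36.31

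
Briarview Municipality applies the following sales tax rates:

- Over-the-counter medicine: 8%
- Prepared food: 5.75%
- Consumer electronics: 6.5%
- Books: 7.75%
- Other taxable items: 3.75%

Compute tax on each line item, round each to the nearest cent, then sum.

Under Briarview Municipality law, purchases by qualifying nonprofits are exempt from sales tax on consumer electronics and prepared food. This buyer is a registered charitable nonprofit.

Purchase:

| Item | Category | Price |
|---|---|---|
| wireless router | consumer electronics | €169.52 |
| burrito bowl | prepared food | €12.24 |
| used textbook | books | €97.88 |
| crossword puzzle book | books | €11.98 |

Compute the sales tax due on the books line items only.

€8.52

Used textbook €97.88: books → 7.75% → €7.59
Crossword puzzle book €11.98: books → 7.75% → €0.93
Tax on books = €7.59 + €0.93 = €8.52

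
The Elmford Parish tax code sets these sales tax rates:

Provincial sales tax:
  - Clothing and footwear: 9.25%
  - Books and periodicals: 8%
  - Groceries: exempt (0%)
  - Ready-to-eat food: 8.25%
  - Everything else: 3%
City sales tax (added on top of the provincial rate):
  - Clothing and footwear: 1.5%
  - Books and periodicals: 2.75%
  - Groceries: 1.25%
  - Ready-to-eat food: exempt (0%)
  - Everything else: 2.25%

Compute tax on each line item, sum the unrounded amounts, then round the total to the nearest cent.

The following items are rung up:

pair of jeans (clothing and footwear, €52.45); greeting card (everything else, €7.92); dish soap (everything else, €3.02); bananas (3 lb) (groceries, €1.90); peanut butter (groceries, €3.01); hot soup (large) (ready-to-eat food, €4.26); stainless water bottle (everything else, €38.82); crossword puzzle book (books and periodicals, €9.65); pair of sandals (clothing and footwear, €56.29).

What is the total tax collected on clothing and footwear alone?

€11.69

Pair of jeans €52.45: clothing and footwear → 9.25% + 1.5% city = 10.75% → €5.638375
Pair of sandals €56.29: clothing and footwear → 9.25% + 1.5% city = 10.75% → €6.051175
Tax on clothing and footwear: unrounded sum = €11.68955 → €11.69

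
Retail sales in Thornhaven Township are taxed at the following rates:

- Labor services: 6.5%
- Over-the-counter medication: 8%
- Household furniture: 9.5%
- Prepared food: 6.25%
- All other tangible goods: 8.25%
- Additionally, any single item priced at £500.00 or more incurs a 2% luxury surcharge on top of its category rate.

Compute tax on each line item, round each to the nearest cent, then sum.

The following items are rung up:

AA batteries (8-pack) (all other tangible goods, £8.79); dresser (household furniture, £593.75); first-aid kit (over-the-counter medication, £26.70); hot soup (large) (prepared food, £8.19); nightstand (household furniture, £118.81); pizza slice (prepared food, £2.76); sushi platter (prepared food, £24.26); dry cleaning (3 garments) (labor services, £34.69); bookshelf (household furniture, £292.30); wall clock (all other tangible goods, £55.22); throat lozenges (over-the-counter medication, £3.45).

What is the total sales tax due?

AA batteries (8-pack) £8.79: all other tangible goods → 8.25% → £0.73
Dresser £593.75: household furniture → 9.5% + 2% surcharge = 11.5% → £68.28
First-aid kit £26.70: over-the-counter medication → 8% → £2.14
Hot soup (large) £8.19: prepared food → 6.25% → £0.51
Nightstand £118.81: household furniture → 9.5% → £11.29
Pizza slice £2.76: prepared food → 6.25% → £0.17
Sushi platter £24.26: prepared food → 6.25% → £1.52
Dry cleaning (3 garments) £34.69: labor services → 6.5% → £2.25
Bookshelf £292.30: household furniture → 9.5% → £27.77
Wall clock £55.22: all other tangible goods → 8.25% → £4.56
Throat lozenges £3.45: over-the-counter medication → 8% → £0.28
Total tax = £0.73 + £68.28 + £2.14 + £0.51 + £11.29 + £0.17 + £1.52 + £2.25 + £27.77 + £4.56 + £0.28 = £119.50

£119.50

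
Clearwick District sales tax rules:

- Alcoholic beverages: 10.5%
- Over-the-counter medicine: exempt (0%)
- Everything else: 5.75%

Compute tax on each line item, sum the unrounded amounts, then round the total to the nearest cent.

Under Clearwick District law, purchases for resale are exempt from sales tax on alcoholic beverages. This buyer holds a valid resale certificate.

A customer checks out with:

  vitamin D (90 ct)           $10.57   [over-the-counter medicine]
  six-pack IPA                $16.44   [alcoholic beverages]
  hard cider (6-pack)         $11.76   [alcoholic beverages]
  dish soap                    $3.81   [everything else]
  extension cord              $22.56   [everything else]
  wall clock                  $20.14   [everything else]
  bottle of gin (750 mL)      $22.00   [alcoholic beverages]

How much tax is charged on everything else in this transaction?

$2.67

Dish soap $3.81: everything else → 5.75% → $0.219075
Extension cord $22.56: everything else → 5.75% → $1.2972
Wall clock $20.14: everything else → 5.75% → $1.15805
Tax on everything else: unrounded sum = $2.674325 → $2.67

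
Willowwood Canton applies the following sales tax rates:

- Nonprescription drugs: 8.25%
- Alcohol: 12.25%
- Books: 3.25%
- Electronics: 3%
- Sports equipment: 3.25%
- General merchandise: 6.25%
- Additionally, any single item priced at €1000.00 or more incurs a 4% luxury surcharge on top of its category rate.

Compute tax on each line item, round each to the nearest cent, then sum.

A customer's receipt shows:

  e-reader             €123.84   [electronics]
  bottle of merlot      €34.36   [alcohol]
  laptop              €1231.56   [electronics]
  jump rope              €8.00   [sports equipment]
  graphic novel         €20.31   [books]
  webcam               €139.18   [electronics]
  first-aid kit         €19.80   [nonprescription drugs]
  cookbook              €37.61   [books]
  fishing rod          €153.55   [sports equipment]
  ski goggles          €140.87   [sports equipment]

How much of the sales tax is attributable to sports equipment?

Jump rope €8.00: sports equipment → 3.25% → €0.26
Fishing rod €153.55: sports equipment → 3.25% → €4.99
Ski goggles €140.87: sports equipment → 3.25% → €4.58
Tax on sports equipment = €0.26 + €4.99 + €4.58 = €9.83

€9.83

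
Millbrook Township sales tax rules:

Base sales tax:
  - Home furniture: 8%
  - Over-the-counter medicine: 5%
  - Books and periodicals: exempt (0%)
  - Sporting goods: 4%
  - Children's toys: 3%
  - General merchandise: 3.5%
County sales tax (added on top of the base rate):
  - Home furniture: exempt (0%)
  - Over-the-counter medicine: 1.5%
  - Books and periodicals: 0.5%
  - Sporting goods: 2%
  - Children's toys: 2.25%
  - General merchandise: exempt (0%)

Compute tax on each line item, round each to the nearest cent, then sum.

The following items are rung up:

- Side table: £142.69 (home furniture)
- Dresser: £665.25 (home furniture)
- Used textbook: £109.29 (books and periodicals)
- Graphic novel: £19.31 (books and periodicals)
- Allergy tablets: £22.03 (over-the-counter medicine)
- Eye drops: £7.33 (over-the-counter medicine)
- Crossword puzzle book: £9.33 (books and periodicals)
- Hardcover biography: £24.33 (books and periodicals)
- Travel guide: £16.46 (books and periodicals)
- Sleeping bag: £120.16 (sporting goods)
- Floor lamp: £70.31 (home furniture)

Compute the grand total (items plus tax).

£1286.77

Side table £142.69: home furniture → 8% + 0% county = 8% → £11.42
Dresser £665.25: home furniture → 8% + 0% county = 8% → £53.22
Used textbook £109.29: books and periodicals → 0% + 0.5% county = 0.5% → £0.55
Graphic novel £19.31: books and periodicals → 0% + 0.5% county = 0.5% → £0.10
Allergy tablets £22.03: over-the-counter medicine → 5% + 1.5% county = 6.5% → £1.43
Eye drops £7.33: over-the-counter medicine → 5% + 1.5% county = 6.5% → £0.48
Crossword puzzle book £9.33: books and periodicals → 0% + 0.5% county = 0.5% → £0.05
Hardcover biography £24.33: books and periodicals → 0% + 0.5% county = 0.5% → £0.12
Travel guide £16.46: books and periodicals → 0% + 0.5% county = 0.5% → £0.08
Sleeping bag £120.16: sporting goods → 4% + 2% county = 6% → £7.21
Floor lamp £70.31: home furniture → 8% + 0% county = 8% → £5.62
Subtotal = £1206.49; tax = £80.28; total due = £1286.77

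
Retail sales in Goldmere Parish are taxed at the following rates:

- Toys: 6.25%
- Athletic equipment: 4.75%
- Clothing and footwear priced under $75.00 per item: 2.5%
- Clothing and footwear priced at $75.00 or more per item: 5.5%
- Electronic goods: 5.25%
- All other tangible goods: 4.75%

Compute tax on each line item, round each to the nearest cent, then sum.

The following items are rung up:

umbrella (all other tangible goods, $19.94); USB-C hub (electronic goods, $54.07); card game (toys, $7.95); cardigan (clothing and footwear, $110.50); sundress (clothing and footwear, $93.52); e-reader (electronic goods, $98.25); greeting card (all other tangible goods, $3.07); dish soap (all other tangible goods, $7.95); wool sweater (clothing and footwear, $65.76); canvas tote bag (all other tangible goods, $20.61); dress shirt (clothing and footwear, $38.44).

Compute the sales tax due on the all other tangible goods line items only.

$2.46

Umbrella $19.94: all other tangible goods → 4.75% → $0.95
Greeting card $3.07: all other tangible goods → 4.75% → $0.15
Dish soap $7.95: all other tangible goods → 4.75% → $0.38
Canvas tote bag $20.61: all other tangible goods → 4.75% → $0.98
Tax on all other tangible goods = $0.95 + $0.15 + $0.38 + $0.98 = $2.46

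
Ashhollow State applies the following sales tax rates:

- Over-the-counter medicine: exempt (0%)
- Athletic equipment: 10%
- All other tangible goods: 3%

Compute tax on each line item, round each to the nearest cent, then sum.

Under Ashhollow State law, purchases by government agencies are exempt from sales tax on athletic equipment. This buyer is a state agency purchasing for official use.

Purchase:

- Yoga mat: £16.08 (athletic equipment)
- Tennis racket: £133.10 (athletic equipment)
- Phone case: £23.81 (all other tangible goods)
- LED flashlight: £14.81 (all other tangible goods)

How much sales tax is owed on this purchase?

Yoga mat £16.08: athletic equipment, buyer-exempt → 0% → £0.00
Tennis racket £133.10: athletic equipment, buyer-exempt → 0% → £0.00
Phone case £23.81: all other tangible goods → 3% → £0.71
LED flashlight £14.81: all other tangible goods → 3% → £0.44
Total tax = £0.71 + £0.44 = £1.15

£1.15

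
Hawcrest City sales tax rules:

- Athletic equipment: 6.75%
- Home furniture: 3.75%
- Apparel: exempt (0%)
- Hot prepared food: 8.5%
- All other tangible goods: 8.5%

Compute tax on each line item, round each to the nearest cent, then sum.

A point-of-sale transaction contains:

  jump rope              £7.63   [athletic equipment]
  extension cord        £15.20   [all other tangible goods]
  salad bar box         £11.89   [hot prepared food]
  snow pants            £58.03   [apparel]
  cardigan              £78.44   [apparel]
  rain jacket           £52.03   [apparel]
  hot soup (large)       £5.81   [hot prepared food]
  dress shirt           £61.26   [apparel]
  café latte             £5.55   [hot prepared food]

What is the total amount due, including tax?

Jump rope £7.63: athletic equipment → 6.75% → £0.52
Extension cord £15.20: all other tangible goods → 8.5% → £1.29
Salad bar box £11.89: hot prepared food → 8.5% → £1.01
Snow pants £58.03: apparel → 0% → £0.00
Cardigan £78.44: apparel → 0% → £0.00
Rain jacket £52.03: apparel → 0% → £0.00
Hot soup (large) £5.81: hot prepared food → 8.5% → £0.49
Dress shirt £61.26: apparel → 0% → £0.00
Café latte £5.55: hot prepared food → 8.5% → £0.47
Subtotal = £295.84; tax = £3.78; total due = £299.62

£299.62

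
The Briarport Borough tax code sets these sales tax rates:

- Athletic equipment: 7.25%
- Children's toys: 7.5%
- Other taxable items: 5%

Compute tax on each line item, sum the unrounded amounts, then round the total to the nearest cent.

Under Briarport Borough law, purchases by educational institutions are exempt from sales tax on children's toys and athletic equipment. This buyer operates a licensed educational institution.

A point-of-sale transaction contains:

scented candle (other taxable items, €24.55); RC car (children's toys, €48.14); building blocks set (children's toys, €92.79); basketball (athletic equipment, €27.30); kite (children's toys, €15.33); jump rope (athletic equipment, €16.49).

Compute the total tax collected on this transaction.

€1.23

Scented candle €24.55: other taxable items → 5% → €1.2275
RC car €48.14: children's toys, buyer-exempt → 0% → €0.00
Building blocks set €92.79: children's toys, buyer-exempt → 0% → €0.00
Basketball €27.30: athletic equipment, buyer-exempt → 0% → €0.00
Kite €15.33: children's toys, buyer-exempt → 0% → €0.00
Jump rope €16.49: athletic equipment, buyer-exempt → 0% → €0.00
Unrounded tax sum = €1.2275 → €1.23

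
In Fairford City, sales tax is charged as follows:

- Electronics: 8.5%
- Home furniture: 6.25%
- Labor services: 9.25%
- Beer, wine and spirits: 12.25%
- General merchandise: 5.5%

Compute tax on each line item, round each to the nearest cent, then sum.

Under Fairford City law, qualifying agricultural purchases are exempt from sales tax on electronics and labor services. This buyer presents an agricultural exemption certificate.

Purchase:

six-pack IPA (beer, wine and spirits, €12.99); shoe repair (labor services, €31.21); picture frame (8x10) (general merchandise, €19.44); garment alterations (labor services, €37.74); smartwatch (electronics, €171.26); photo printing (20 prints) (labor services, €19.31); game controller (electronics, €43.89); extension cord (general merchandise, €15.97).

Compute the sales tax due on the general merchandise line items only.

Picture frame (8x10) €19.44: general merchandise → 5.5% → €1.07
Extension cord €15.97: general merchandise → 5.5% → €0.88
Tax on general merchandise = €1.07 + €0.88 = €1.95

€1.95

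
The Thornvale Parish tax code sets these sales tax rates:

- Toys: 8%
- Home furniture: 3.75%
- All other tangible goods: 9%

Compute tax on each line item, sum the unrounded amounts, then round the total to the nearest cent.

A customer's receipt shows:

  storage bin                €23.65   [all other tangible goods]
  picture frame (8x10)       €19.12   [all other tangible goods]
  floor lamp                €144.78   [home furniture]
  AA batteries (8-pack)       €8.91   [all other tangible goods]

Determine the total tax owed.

€10.08

Storage bin €23.65: all other tangible goods → 9% → €2.1285
Picture frame (8x10) €19.12: all other tangible goods → 9% → €1.7208
Floor lamp €144.78: home furniture → 3.75% → €5.42925
AA batteries (8-pack) €8.91: all other tangible goods → 9% → €0.8019
Unrounded tax sum = €10.08045 → €10.08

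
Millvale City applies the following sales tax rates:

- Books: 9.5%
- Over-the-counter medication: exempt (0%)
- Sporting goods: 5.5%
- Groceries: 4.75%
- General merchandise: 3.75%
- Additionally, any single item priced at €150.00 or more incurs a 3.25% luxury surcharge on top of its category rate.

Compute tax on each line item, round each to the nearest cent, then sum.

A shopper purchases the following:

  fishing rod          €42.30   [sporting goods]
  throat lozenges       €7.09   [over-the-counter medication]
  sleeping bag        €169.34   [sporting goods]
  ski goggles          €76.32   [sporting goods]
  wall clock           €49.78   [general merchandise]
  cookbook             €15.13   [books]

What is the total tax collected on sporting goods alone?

Fishing rod €42.30: sporting goods → 5.5% → €2.33
Sleeping bag €169.34: sporting goods → 5.5% + 3.25% surcharge = 8.75% → €14.82
Ski goggles €76.32: sporting goods → 5.5% → €4.20
Tax on sporting goods = €2.33 + €14.82 + €4.20 = €21.35

€21.35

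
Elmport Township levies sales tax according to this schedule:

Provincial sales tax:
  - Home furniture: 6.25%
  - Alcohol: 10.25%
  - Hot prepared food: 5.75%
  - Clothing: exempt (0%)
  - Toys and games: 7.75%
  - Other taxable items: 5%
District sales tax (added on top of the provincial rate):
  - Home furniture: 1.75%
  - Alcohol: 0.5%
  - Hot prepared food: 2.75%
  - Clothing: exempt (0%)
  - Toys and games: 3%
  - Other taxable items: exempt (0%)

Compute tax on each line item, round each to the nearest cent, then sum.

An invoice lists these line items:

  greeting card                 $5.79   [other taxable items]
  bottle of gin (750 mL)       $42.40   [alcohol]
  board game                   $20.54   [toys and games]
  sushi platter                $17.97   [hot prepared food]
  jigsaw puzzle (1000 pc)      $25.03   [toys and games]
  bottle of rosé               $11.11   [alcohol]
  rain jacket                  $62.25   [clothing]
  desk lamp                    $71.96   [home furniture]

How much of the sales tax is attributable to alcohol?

Bottle of gin (750 mL) $42.40: alcohol → 10.25% + 0.5% district = 10.75% → $4.56
Bottle of rosé $11.11: alcohol → 10.25% + 0.5% district = 10.75% → $1.19
Tax on alcohol = $4.56 + $1.19 = $5.75

$5.75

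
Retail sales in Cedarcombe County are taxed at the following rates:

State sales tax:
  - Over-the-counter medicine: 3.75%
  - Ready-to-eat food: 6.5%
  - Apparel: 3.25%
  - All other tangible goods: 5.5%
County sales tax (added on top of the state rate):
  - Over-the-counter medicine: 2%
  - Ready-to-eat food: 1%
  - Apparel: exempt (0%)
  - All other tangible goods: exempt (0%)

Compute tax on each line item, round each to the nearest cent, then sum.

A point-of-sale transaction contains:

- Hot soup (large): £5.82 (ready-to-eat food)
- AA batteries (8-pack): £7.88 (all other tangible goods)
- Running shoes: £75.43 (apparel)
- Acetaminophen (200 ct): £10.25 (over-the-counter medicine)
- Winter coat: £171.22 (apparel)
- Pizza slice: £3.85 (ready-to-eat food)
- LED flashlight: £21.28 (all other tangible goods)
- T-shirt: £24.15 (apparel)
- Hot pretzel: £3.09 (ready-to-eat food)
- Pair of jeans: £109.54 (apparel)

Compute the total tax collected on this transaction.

Hot soup (large) £5.82: ready-to-eat food → 6.5% + 1% county = 7.5% → £0.44
AA batteries (8-pack) £7.88: all other tangible goods → 5.5% + 0% county = 5.5% → £0.43
Running shoes £75.43: apparel → 3.25% + 0% county = 3.25% → £2.45
Acetaminophen (200 ct) £10.25: over-the-counter medicine → 3.75% + 2% county = 5.75% → £0.59
Winter coat £171.22: apparel → 3.25% + 0% county = 3.25% → £5.56
Pizza slice £3.85: ready-to-eat food → 6.5% + 1% county = 7.5% → £0.29
LED flashlight £21.28: all other tangible goods → 5.5% + 0% county = 5.5% → £1.17
T-shirt £24.15: apparel → 3.25% + 0% county = 3.25% → £0.78
Hot pretzel £3.09: ready-to-eat food → 6.5% + 1% county = 7.5% → £0.23
Pair of jeans £109.54: apparel → 3.25% + 0% county = 3.25% → £3.56
Total tax = £0.44 + £0.43 + £2.45 + £0.59 + £5.56 + £0.29 + £1.17 + £0.78 + £0.23 + £3.56 = £15.50

£15.50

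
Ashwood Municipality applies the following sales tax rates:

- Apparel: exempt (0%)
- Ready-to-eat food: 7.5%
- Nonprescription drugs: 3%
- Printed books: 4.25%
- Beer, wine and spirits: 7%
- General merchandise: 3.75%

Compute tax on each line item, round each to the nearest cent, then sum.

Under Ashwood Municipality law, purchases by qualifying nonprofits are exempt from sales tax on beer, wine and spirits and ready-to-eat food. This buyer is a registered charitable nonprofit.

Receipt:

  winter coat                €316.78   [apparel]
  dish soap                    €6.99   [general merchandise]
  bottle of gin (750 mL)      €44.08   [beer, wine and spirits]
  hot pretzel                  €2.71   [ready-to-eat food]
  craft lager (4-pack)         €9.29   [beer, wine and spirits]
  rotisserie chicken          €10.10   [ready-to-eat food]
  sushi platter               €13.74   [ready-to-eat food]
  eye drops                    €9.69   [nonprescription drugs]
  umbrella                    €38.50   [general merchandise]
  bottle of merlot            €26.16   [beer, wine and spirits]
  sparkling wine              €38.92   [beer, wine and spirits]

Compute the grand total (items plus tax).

Winter coat €316.78: apparel → 0% → €0.00
Dish soap €6.99: general merchandise → 3.75% → €0.26
Bottle of gin (750 mL) €44.08: beer, wine and spirits, buyer-exempt → 0% → €0.00
Hot pretzel €2.71: ready-to-eat food, buyer-exempt → 0% → €0.00
Craft lager (4-pack) €9.29: beer, wine and spirits, buyer-exempt → 0% → €0.00
Rotisserie chicken €10.10: ready-to-eat food, buyer-exempt → 0% → €0.00
Sushi platter €13.74: ready-to-eat food, buyer-exempt → 0% → €0.00
Eye drops €9.69: nonprescription drugs → 3% → €0.29
Umbrella €38.50: general merchandise → 3.75% → €1.44
Bottle of merlot €26.16: beer, wine and spirits, buyer-exempt → 0% → €0.00
Sparkling wine €38.92: beer, wine and spirits, buyer-exempt → 0% → €0.00
Subtotal = €516.96; tax = €1.99; total due = €518.95

€518.95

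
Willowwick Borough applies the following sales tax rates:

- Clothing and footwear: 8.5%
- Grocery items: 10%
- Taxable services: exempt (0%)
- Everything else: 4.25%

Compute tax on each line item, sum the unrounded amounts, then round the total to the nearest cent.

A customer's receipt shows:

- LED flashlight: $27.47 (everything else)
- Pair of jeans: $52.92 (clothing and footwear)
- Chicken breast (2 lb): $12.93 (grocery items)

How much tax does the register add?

$6.96

LED flashlight $27.47: everything else → 4.25% → $1.167475
Pair of jeans $52.92: clothing and footwear → 8.5% → $4.4982
Chicken breast (2 lb) $12.93: grocery items → 10% → $1.293
Unrounded tax sum = $6.958675 → $6.96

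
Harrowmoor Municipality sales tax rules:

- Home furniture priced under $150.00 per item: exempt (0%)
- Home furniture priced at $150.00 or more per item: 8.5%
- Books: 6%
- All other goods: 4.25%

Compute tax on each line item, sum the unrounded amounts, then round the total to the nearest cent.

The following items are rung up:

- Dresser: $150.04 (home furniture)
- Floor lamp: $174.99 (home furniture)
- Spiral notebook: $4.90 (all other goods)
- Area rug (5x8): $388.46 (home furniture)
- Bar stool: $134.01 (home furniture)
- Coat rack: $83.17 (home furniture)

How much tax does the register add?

$60.85

Dresser $150.04: home furniture, $150.00 or more → 8.5% → $12.7534
Floor lamp $174.99: home furniture, $150.00 or more → 8.5% → $14.87415
Spiral notebook $4.90: all other goods → 4.25% → $0.20825
Area rug (5x8) $388.46: home furniture, $150.00 or more → 8.5% → $33.0191
Bar stool $134.01: home furniture, under $150.00 → 0% → $0.00
Coat rack $83.17: home furniture, under $150.00 → 0% → $0.00
Unrounded tax sum = $60.8549 → $60.85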